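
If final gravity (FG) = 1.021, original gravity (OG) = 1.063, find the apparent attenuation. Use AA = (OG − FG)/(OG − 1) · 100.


AA = (1.063 − 1.021)/(1.063 − 1) · 100

66.6667 %


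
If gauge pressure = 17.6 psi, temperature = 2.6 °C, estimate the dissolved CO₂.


vols = (P + 14.695)·(0.01821 + 0.09011·e^(−0.04·T))
vols = (17.6 + 14.695)·(0.01821 + 0.09011·e^(−0.04·2.6))

3.2107 volumes


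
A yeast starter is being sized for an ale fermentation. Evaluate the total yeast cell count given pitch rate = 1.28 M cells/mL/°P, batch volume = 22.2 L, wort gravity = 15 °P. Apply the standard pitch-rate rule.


cells (billions) = rate · V_L · °P
cells = 1.28 · 22.2 · 15

426.2400 billion cells


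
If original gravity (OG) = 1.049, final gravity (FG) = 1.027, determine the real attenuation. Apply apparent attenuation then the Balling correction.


AA = (OG−FG)/(OG−1)·100;  RA = AA·0.8192
AA = (1.049 − 1.027)/(1.049 − 1)·100 = 44.8980
RA = 44.8980·0.8192

36.7804 %


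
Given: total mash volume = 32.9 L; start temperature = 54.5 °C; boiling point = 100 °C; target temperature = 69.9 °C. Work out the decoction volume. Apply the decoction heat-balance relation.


V_dec = V_total·(T_target − T_start)/(T_boil − T_start)
V_dec = 32.9·(69.9 − 54.5)/(100 − 54.5)

11.1354 L


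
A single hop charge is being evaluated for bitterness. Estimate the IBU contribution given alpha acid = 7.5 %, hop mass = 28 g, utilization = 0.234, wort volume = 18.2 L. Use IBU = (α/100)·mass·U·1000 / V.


IBU = (7.5/100)·28·0.234·1000 / 18.2

27.0000 IBU


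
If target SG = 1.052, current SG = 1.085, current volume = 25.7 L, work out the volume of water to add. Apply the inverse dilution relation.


V_water = V·((SG_curr − 1)/(SG_target − 1) − 1)
V_water = 25.7·((1.085 − 1)/(1.052 − 1) − 1)

16.3096 L


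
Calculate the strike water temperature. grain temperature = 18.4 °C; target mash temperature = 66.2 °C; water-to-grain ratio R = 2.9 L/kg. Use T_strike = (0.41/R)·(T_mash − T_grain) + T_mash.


T_strike = (0.41/2.9)·(66.2 − 18.4) + 66.2

72.9579 °C


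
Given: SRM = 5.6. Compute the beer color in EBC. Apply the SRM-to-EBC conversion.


EBC = SRM · 1.97
EBC = 5.6 · 1.97

11.0320 EBC


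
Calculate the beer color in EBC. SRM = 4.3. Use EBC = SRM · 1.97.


EBC = 4.3 · 1.97

8.4710 EBC


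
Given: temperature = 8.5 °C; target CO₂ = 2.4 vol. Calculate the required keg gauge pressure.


psi = vols/(0.01821 + 0.09011·e^(−0.04·T)) − 14.695
psi = 2.4/(0.01821 + 0.09011·e^(−0.04·8.5)) − 14.695

14.4497 psi


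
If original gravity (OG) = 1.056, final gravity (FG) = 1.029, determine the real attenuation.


AA = (OG−FG)/(OG−1)·100;  RA = AA·0.8192
AA = (1.056 − 1.029)/(1.056 − 1)·100 = 48.2143
RA = 48.2143·0.8192

39.4971 %


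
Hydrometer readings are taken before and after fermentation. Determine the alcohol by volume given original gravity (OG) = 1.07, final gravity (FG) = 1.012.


ABV = (OG − FG) · 131.25
ABV = (1.07 − 1.012) · 131.25

7.6125 % ABV


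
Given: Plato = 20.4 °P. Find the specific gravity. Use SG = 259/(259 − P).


SG = 259/(259 − 20.4)

1.0855


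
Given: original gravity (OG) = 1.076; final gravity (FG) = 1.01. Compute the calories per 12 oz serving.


ABW = (OG−FG)·131.25·0.79/FG;  °P = 259 − 259/SG (for OG→OE and FG→AE);  RE = 0.1808·OE + 0.8192·AE;  Cal = (6.9·ABW + 4·(RE−0.1))·FG·3.55
ABW = (1.076 − 1.01)·131.25·0.79/1.01 = 6.7756
OE = 259 − 259/1.076 = 18.2937 °P
AE = 259 − 259/1.01 = 2.5644 °P
RE = 0.1808·18.2937 + 0.8192·2.5644 = 5.4082 °P
Cal = (6.9·6.7756 + 4·(5.4082−0.1))·1.01·3.55

243.7589 kcal


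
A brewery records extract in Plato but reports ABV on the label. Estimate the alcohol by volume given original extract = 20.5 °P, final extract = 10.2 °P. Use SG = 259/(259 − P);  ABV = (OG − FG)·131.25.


OG = 259/(259 − 20.5) = 1.0860
FG = 259/(259 − 10.2) = 1.0410
ABV = (1.0860 − 1.0410)·131.25

5.9006 % ABV


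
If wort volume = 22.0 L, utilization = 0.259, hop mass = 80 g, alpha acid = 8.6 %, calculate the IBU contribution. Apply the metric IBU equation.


IBU = (α/100)·mass·U·1000 / V
IBU = (8.6/100)·80·0.259·1000 / 22.0

80.9964 IBU


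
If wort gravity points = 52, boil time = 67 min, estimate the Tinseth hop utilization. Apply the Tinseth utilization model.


U = 1.65·0.000125^(GP/1000) · (1 − e^(−0.04·t))/4.15
bigness = 1.65·0.000125^(52/1000) = 1.0340
boil_factor = (1 − e^(−0.04·67))/4.15 = 0.2244
U = 1.0340 · 0.2244

0.2321


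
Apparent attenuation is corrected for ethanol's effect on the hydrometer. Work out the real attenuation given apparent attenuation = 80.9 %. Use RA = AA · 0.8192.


RA = 80.9 · 0.8192

66.2733 %


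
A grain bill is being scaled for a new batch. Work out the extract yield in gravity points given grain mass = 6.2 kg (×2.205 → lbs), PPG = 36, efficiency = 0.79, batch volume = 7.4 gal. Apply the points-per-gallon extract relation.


points = lbs × PPG × eff / vol
lbs = 6.2 × 2.205 = 13.6710
points = 13.6710 × 36 × 0.79 / 7.4

52.5410 points


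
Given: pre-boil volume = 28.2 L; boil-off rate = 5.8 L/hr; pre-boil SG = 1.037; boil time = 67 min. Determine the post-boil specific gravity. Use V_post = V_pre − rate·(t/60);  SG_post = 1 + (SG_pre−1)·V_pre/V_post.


V_post = 28.2 − 5.8·(67/60) = 21.7233
SG_post = 1 + (1.037 − 1)·28.2/21.7233

1.0480


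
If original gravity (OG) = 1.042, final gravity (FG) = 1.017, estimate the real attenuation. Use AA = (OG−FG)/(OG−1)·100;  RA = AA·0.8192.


AA = (1.042 − 1.017)/(1.042 − 1)·100 = 59.5238
RA = 59.5238·0.8192

48.7619 %


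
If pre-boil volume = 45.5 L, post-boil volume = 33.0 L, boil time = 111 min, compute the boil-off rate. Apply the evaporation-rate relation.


rate = (V_pre − V_post) / (t_min/60)
rate = (45.5 − 33.0) / (111/60)

6.7568 L/hr


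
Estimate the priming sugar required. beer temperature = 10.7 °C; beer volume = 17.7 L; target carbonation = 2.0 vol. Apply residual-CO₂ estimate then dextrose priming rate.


residual = 14.695·(0.01821 + 0.09011·e^(−0.04·T));  sugar = (target − residual)·4.0·V
residual = 14.695·(0.01821 + 0.09011·e^(−0.04·10.7)) = 1.1307
sugar = (2.0 − 1.1307)·4.0·17.7

61.5462 g


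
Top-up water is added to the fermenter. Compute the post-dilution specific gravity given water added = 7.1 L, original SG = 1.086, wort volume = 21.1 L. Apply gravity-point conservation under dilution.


SG_new = 1 + (SG_old − 1)·V_old/(V_old + V_water)
pts = (1.086 − 1)·1000·21.1/(21.1 + 7.1) = 64.3475
SG_new = 1 + 64.3475/1000

1.0643


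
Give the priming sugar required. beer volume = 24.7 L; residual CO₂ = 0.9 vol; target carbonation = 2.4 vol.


sugar = (target − residual)·4.0·V
sugar = (2.4 − 0.9)·4.0·24.7

148.2000 g


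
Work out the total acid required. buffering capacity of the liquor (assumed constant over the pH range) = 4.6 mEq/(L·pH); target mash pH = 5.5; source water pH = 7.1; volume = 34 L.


acid = buffering capacity · (pH_source − pH_target) · V
acid = 4.6 · (7.1 − 5.5) · 34

250.2400 mEq


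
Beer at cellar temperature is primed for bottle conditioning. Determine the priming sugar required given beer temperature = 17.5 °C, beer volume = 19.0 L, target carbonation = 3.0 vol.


residual = 14.695·(0.01821 + 0.09011·e^(−0.04·T));  sugar = (target − residual)·4.0·V
residual = 14.695·(0.01821 + 0.09011·e^(−0.04·17.5)) = 0.9252
sugar = (3.0 − 0.9252)·4.0·19.0

157.6880 g


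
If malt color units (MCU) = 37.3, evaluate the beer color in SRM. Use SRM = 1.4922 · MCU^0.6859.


SRM = 1.4922 · 37.3^0.6859

17.8592 SRM


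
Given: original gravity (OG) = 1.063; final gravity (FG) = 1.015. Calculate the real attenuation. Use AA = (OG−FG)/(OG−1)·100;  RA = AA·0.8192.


AA = (1.063 − 1.015)/(1.063 − 1)·100 = 76.1905
RA = 76.1905·0.8192

62.4152 %


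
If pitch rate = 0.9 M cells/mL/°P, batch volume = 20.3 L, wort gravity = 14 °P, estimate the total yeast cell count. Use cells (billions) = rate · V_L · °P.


cells = 0.9 · 20.3 · 14

255.7800 billion cells


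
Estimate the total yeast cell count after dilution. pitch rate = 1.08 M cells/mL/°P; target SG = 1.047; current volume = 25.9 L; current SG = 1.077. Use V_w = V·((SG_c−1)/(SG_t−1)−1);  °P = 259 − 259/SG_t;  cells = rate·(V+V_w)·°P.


V_w = 25.9·((1.077−1)/(1.047−1)−1) = 16.5319
V_final = 25.9 + 16.5319 = 42.4319
°P = 259 − 259/1.047 = 11.6266
cells = 1.08·42.4319·11.6266

532.8038 billion cells


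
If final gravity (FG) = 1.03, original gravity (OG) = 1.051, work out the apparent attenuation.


AA = (OG − FG)/(OG − 1) · 100
AA = (1.051 − 1.03)/(1.051 − 1) · 100

41.1765 %


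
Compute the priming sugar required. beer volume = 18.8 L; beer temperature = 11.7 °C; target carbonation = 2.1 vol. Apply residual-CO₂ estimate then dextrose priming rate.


residual = 14.695·(0.01821 + 0.09011·e^(−0.04·T));  sugar = (target − residual)·4.0·V
residual = 14.695·(0.01821 + 0.09011·e^(−0.04·11.7)) = 1.0969
sugar = (2.1 − 1.0969)·4.0·18.8

75.4361 g


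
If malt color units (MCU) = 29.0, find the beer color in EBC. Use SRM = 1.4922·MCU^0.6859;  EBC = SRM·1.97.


SRM = 1.4922·29.0^0.6859 = 15.0275
EBC = 15.0275·1.97

29.6041 EBC


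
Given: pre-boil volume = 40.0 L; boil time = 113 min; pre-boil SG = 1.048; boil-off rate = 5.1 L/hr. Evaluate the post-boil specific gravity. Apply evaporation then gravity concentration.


V_post = V_pre − rate·(t/60);  SG_post = 1 + (SG_pre−1)·V_pre/V_post
V_post = 40.0 − 5.1·(113/60) = 30.3950
SG_post = 1 + (1.048 − 1)·40.0/30.3950

1.0632


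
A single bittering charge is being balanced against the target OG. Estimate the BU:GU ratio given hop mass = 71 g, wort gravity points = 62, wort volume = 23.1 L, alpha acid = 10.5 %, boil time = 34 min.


U = 1.65·0.000125^(GP/1000)·(1−e^(−0.04t))/4.15;  IBU = (α/100)·m·U·1000/V;  BU:GU = IBU/GP
U = 1.65·0.000125^(62/1000)·(1−e^(−0.04·34))/4.15 = 0.1693
IBU = (10.5/100)·71·0.1693·1000/23.1 = 54.6345
BU:GU = 54.6345/62

0.8812


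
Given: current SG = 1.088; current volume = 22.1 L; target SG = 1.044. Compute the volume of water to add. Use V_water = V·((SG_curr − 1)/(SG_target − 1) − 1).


V_water = 22.1·((1.088 − 1)/(1.044 − 1) − 1)

22.1000 L


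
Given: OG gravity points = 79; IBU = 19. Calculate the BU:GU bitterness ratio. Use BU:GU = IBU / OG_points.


BU:GU = 19 / 79

0.2405


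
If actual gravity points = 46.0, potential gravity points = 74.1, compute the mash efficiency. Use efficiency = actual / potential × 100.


efficiency = 46.0 / 74.1 × 100

62.0783 %


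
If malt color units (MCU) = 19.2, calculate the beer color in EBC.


SRM = 1.4922·MCU^0.6859;  EBC = SRM·1.97
SRM = 1.4922·19.2^0.6859 = 11.3251
EBC = 11.3251·1.97

22.3105 EBC


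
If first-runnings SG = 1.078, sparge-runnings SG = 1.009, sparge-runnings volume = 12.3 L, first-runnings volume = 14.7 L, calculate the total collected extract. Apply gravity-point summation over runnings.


total = Σ (SG_i − 1)·1000·V_i
first = (1.078 − 1)·1000·14.7 = 1146.6000
sparge = (1.009 − 1)·1000·12.3 = 110.7000
total = 1146.6000 + 110.7000

1257.3000 gravity·L


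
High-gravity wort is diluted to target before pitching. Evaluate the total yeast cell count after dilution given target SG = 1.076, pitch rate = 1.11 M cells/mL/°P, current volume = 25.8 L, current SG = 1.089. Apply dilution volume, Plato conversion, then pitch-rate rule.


V_w = V·((SG_c−1)/(SG_t−1)−1);  °P = 259 − 259/SG_t;  cells = rate·(V+V_w)·°P
V_w = 25.8·((1.089−1)/(1.076−1)−1) = 4.4132
V_final = 25.8 + 4.4132 = 30.2132
°P = 259 − 259/1.076 = 18.2937
cells = 1.11·30.2132·18.2937

613.5079 billion cells


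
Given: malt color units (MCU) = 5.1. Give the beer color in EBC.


SRM = 1.4922·MCU^0.6859;  EBC = SRM·1.97
SRM = 1.4922·5.1^0.6859 = 4.5619
EBC = 4.5619·1.97

8.9870 EBC


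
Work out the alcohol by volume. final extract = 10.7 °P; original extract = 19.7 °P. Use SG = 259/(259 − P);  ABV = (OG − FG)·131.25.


OG = 259/(259 − 19.7) = 1.0823
FG = 259/(259 − 10.7) = 1.0431
ABV = (1.0823 − 1.0431)·131.25

5.1490 % ABV


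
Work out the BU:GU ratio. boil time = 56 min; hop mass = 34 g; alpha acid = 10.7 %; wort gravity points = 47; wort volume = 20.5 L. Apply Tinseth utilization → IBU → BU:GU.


U = 1.65·0.000125^(GP/1000)·(1−e^(−0.04t))/4.15;  IBU = (α/100)·m·U·1000/V;  BU:GU = IBU/GP
U = 1.65·0.000125^(47/1000)·(1−e^(−0.04·56))/4.15 = 0.2329
IBU = (10.7/100)·34·0.2329·1000/20.5 = 41.3251
BU:GU = 41.3251/47

0.8793


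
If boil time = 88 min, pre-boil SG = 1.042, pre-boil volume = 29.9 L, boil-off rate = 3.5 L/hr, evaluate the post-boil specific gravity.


V_post = V_pre − rate·(t/60);  SG_post = 1 + (SG_pre−1)·V_pre/V_post
V_post = 29.9 − 3.5·(88/60) = 24.7667
SG_post = 1 + (1.042 − 1)·29.9/24.7667

1.0507


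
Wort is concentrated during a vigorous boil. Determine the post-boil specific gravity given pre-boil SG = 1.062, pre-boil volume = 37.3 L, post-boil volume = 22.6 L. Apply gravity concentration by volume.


SG_post = 1 + (SG_pre − 1)·V_pre/V_post
pts_pre = (1.062 − 1)·1000 = 62.0000
pts_post = 62.0000·37.3/22.6 = 102.3274
SG_post = 1 + 102.3274/1000

1.1023


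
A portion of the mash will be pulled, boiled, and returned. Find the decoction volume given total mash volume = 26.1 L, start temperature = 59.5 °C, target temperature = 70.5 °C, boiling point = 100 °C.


V_dec = V_total·(T_target − T_start)/(T_boil − T_start)
V_dec = 26.1·(70.5 − 59.5)/(100 − 59.5)

7.0889 L


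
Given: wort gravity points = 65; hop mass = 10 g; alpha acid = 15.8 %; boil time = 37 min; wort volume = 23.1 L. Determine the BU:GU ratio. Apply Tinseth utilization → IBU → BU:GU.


U = 1.65·0.000125^(GP/1000)·(1−e^(−0.04t))/4.15;  IBU = (α/100)·m·U·1000/V;  BU:GU = IBU/GP
U = 1.65·0.000125^(65/1000)·(1−e^(−0.04·37))/4.15 = 0.1712
IBU = (15.8/100)·10·0.1712·1000/23.1 = 11.7112
BU:GU = 11.7112/65

0.1802


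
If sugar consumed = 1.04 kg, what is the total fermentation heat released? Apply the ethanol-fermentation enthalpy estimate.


Q = m_sugar · 590 kJ/kg
Q = 1.04 · 590

613.6000 kJ


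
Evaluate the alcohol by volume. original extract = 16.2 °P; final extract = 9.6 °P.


SG = 259/(259 − P);  ABV = (OG − FG)·131.25
OG = 259/(259 − 16.2) = 1.0667
FG = 259/(259 − 9.6) = 1.0385
ABV = (1.0667 − 1.0385)·131.25

3.7051 % ABV


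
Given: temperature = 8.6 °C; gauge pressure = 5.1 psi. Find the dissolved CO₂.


vols = (P + 14.695)·(0.01821 + 0.09011·e^(−0.04·T))
vols = (5.1 + 14.695)·(0.01821 + 0.09011·e^(−0.04·8.6))

1.6250 volumes


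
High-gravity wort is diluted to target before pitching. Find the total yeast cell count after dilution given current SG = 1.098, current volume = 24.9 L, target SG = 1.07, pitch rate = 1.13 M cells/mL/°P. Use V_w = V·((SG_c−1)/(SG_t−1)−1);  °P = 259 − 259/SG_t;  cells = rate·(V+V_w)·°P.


V_w = 24.9·((1.098−1)/(1.07−1)−1) = 9.9600
V_final = 24.9 + 9.9600 = 34.8600
°P = 259 − 259/1.07 = 16.9439
cells = 1.13·34.8600·16.9439

667.4517 billion cells


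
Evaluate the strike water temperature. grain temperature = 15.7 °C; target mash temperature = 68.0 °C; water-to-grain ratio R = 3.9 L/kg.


T_strike = (0.41/R)·(T_mash − T_grain) + T_mash
T_strike = (0.41/3.9)·(68.0 − 15.7) + 68.0

73.4982 °C


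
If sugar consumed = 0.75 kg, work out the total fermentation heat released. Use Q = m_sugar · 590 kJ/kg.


Q = 0.75 · 590

442.5000 kJ


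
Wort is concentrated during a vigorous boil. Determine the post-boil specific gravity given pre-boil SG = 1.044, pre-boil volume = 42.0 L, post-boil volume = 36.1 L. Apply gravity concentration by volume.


SG_post = 1 + (SG_pre − 1)·V_pre/V_post
pts_pre = (1.044 − 1)·1000 = 44.0000
pts_post = 44.0000·42.0/36.1 = 51.1911
SG_post = 1 + 51.1911/1000

1.0512


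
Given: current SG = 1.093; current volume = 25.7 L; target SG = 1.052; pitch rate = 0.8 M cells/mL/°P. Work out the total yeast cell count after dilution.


V_w = V·((SG_c−1)/(SG_t−1)−1);  °P = 259 − 259/SG_t;  cells = rate·(V+V_w)·°P
V_w = 25.7·((1.093−1)/(1.052−1)−1) = 20.2635
V_final = 25.7 + 20.2635 = 45.9635
°P = 259 − 259/1.052 = 12.8023
cells = 0.8·45.9635·12.8023

470.7497 billion cells


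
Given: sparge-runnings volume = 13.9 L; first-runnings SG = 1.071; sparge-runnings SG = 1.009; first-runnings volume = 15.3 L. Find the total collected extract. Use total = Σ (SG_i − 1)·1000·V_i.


first = (1.071 − 1)·1000·15.3 = 1086.3000
sparge = (1.009 − 1)·1000·13.9 = 125.1000
total = 1086.3000 + 125.1000

1211.4000 gravity·L


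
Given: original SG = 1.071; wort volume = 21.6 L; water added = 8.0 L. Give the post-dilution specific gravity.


SG_new = 1 + (SG_old − 1)·V_old/(V_old + V_water)
pts = (1.071 − 1)·1000·21.6/(21.6 + 8.0) = 51.8108
SG_new = 1 + 51.8108/1000

1.0518


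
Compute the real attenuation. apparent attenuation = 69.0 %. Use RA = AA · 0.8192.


RA = 69.0 · 0.8192

56.5248 %


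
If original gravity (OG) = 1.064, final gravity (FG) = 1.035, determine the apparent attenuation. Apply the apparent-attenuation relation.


AA = (OG − FG)/(OG − 1) · 100
AA = (1.064 − 1.035)/(1.064 − 1) · 100

45.3125 %


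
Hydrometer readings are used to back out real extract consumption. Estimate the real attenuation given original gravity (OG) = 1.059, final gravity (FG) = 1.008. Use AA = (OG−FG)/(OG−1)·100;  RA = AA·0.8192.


AA = (1.059 − 1.008)/(1.059 − 1)·100 = 86.4407
RA = 86.4407·0.8192

70.8122 %


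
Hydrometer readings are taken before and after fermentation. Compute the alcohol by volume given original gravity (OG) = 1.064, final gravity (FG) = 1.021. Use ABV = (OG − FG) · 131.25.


ABV = (1.064 − 1.021) · 131.25

5.6438 % ABV


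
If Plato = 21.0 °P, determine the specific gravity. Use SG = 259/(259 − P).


SG = 259/(259 − 21.0)

1.0882


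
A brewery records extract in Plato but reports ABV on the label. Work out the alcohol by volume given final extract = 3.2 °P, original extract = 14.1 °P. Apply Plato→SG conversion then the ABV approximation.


SG = 259/(259 − P);  ABV = (OG − FG)·131.25
OG = 259/(259 − 14.1) = 1.0576
FG = 259/(259 − 3.2) = 1.0125
ABV = (1.0576 − 1.0125)·131.25

5.9147 % ABV


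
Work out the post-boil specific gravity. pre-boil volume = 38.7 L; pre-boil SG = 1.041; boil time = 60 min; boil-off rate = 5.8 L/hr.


V_post = V_pre − rate·(t/60);  SG_post = 1 + (SG_pre−1)·V_pre/V_post
V_post = 38.7 − 5.8·(60/60) = 32.9000
SG_post = 1 + (1.041 − 1)·38.7/32.9000

1.0482


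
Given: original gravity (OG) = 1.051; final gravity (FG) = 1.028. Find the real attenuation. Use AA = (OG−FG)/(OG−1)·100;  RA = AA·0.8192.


AA = (1.051 − 1.028)/(1.051 − 1)·100 = 45.0980
RA = 45.0980·0.8192

36.9443 %


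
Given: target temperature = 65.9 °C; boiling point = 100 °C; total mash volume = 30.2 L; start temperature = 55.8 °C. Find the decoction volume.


V_dec = V_total·(T_target − T_start)/(T_boil − T_start)
V_dec = 30.2·(65.9 − 55.8)/(100 − 55.8)

6.9009 L


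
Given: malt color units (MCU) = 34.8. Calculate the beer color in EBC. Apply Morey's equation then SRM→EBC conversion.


SRM = 1.4922·MCU^0.6859;  EBC = SRM·1.97
SRM = 1.4922·34.8^0.6859 = 17.0293
EBC = 17.0293·1.97

33.5477 EBC


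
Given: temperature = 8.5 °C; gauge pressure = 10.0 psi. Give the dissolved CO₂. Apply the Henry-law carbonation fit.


vols = (P + 14.695)·(0.01821 + 0.09011·e^(−0.04·T))
vols = (10.0 + 14.695)·(0.01821 + 0.09011·e^(−0.04·8.5))

2.0336 volumes


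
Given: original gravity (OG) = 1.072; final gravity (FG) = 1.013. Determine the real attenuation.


AA = (OG−FG)/(OG−1)·100;  RA = AA·0.8192
AA = (1.072 − 1.013)/(1.072 − 1)·100 = 81.9444
RA = 81.9444·0.8192

67.1289 %


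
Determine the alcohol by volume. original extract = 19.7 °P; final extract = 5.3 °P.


SG = 259/(259 − P);  ABV = (OG − FG)·131.25
OG = 259/(259 − 19.7) = 1.0823
FG = 259/(259 − 5.3) = 1.0209
ABV = (1.0823 − 1.0209)·131.25

8.0630 % ABV


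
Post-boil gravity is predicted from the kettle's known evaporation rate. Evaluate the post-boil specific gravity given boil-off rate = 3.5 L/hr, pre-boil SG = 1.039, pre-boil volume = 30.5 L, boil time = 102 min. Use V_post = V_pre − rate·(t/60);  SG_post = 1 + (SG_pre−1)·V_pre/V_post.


V_post = 30.5 − 3.5·(102/60) = 24.5500
SG_post = 1 + (1.039 − 1)·30.5/24.5500

1.0485


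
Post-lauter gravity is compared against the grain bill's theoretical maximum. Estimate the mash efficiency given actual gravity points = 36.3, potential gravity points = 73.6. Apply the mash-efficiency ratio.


efficiency = actual / potential × 100
efficiency = 36.3 / 73.6 × 100

49.3207 %


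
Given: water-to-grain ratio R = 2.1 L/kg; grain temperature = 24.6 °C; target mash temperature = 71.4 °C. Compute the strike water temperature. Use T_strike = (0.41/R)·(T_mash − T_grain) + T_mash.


T_strike = (0.41/2.1)·(71.4 − 24.6) + 71.4

80.5371 °C


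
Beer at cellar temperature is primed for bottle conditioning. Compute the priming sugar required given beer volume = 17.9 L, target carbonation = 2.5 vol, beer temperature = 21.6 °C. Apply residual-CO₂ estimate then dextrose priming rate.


residual = 14.695·(0.01821 + 0.09011·e^(−0.04·T));  sugar = (target − residual)·4.0·V
residual = 14.695·(0.01821 + 0.09011·e^(−0.04·21.6)) = 0.8257
sugar = (2.5 − 0.8257)·4.0·17.9

119.8802 g


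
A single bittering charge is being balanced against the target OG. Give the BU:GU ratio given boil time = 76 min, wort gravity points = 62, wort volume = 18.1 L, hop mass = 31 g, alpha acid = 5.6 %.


U = 1.65·0.000125^(GP/1000)·(1−e^(−0.04t))/4.15;  IBU = (α/100)·m·U·1000/V;  BU:GU = IBU/GP
U = 1.65·0.000125^(62/1000)·(1−e^(−0.04·76))/4.15 = 0.2168
IBU = (5.6/100)·31·0.2168·1000/18.1 = 20.7983
BU:GU = 20.7983/62

0.3355


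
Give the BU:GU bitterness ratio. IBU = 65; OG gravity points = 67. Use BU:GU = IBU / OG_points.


BU:GU = 65 / 67

0.9701


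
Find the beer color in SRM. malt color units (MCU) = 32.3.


SRM = 1.4922 · MCU^0.6859
SRM = 1.4922 · 32.3^0.6859

16.1804 SRM


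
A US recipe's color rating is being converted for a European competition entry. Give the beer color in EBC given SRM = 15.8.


EBC = SRM · 1.97
EBC = 15.8 · 1.97

31.1260 EBC


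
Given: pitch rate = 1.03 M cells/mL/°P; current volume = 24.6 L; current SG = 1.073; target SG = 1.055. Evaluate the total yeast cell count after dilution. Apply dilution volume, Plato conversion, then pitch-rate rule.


V_w = V·((SG_c−1)/(SG_t−1)−1);  °P = 259 − 259/SG_t;  cells = rate·(V+V_w)·°P
V_w = 24.6·((1.073−1)/(1.055−1)−1) = 8.0509
V_final = 24.6 + 8.0509 = 32.6509
°P = 259 − 259/1.055 = 13.5024
cells = 1.03·32.6509·13.5024

454.0906 billion cells


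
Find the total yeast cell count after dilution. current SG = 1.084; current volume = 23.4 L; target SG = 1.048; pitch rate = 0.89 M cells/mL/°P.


V_w = V·((SG_c−1)/(SG_t−1)−1);  °P = 259 − 259/SG_t;  cells = rate·(V+V_w)·°P
V_w = 23.4·((1.084−1)/(1.048−1)−1) = 17.5500
V_final = 23.4 + 17.5500 = 40.9500
°P = 259 − 259/1.048 = 11.8626
cells = 0.89·40.9500·11.8626

432.3382 billion cells


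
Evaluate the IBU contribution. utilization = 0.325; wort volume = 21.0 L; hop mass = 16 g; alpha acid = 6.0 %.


IBU = (α/100)·mass·U·1000 / V
IBU = (6.0/100)·16·0.325·1000 / 21.0

14.8571 IBU


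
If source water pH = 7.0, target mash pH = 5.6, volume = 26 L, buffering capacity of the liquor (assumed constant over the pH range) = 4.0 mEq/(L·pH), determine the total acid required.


acid = buffering capacity · (pH_source − pH_target) · V
acid = 4.0 · (7.0 − 5.6) · 26

145.6000 mEq


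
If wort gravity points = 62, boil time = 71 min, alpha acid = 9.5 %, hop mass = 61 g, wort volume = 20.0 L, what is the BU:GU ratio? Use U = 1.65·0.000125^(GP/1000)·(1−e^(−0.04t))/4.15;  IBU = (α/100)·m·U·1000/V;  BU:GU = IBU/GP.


U = 1.65·0.000125^(62/1000)·(1−e^(−0.04·71))/4.15 = 0.2144
IBU = (9.5/100)·61·0.2144·1000/20.0 = 62.1330
BU:GU = 62.1330/62

1.0021


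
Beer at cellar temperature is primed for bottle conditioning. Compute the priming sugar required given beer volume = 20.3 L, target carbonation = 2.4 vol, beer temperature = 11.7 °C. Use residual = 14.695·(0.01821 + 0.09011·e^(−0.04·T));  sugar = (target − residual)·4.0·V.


residual = 14.695·(0.01821 + 0.09011·e^(−0.04·11.7)) = 1.0969
sugar = (2.4 − 1.0969)·4.0·20.3

105.8150 g


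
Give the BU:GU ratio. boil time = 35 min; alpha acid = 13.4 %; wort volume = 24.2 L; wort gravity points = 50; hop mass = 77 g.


U = 1.65·0.000125^(GP/1000)·(1−e^(−0.04t))/4.15;  IBU = (α/100)·m·U·1000/V;  BU:GU = IBU/GP
U = 1.65·0.000125^(50/1000)·(1−e^(−0.04·35))/4.15 = 0.1911
IBU = (13.4/100)·77·0.1911·1000/24.2 = 81.4871
BU:GU = 81.4871/50

1.6297


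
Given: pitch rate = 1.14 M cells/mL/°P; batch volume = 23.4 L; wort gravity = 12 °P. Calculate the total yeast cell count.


cells (billions) = rate · V_L · °P
cells = 1.14 · 23.4 · 12

320.1120 billion cells


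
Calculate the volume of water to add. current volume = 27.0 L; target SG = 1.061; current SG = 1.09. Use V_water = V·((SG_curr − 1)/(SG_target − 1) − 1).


V_water = 27.0·((1.09 − 1)/(1.061 − 1) − 1)

12.8361 L


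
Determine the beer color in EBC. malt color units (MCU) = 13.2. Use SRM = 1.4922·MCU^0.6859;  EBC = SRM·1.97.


SRM = 1.4922·13.2^0.6859 = 8.7585
EBC = 8.7585·1.97

17.2542 EBC


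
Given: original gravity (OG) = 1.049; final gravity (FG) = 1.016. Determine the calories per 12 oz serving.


ABW = (OG−FG)·131.25·0.79/FG;  °P = 259 − 259/SG (for OG→OE and FG→AE);  RE = 0.1808·OE + 0.8192·AE;  Cal = (6.9·ABW + 4·(RE−0.1))·FG·3.55
ABW = (1.049 − 1.016)·131.25·0.79/1.016 = 3.3678
OE = 259 − 259/1.049 = 12.0982 °P
AE = 259 − 259/1.016 = 4.0787 °P
RE = 0.1808·12.0982 + 0.8192·4.0787 = 5.5287 °P
Cal = (6.9·3.3678 + 4·(5.5287−0.1))·1.016·3.55

162.1345 kcal


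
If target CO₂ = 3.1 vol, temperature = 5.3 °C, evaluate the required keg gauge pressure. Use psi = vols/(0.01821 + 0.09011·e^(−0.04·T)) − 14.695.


psi = 3.1/(0.01821 + 0.09011·e^(−0.04·5.3)) − 14.695

19.3314 psi


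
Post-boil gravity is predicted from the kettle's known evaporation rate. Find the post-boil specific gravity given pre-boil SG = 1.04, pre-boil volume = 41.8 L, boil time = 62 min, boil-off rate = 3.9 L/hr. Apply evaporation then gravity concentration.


V_post = V_pre − rate·(t/60);  SG_post = 1 + (SG_pre−1)·V_pre/V_post
V_post = 41.8 − 3.9·(62/60) = 37.7700
SG_post = 1 + (1.04 − 1)·41.8/37.7700

1.0443


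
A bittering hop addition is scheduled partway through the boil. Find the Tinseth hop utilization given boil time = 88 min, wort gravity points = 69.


U = 1.65·0.000125^(GP/1000) · (1 − e^(−0.04·t))/4.15
bigness = 1.65·0.000125^(69/1000) = 0.8875
boil_factor = (1 − e^(−0.04·88))/4.15 = 0.2338
U = 0.8875 · 0.2338

0.2075


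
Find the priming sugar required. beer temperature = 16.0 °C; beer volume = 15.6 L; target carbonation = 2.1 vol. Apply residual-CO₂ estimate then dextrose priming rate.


residual = 14.695·(0.01821 + 0.09011·e^(−0.04·T));  sugar = (target − residual)·4.0·V
residual = 14.695·(0.01821 + 0.09011·e^(−0.04·16.0)) = 0.9658
sugar = (2.1 − 0.9658)·4.0·15.6

70.7729 g


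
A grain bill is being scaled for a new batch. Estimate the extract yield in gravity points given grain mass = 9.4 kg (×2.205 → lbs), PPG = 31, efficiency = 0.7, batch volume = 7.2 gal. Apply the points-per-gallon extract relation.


points = lbs × PPG × eff / vol
lbs = 9.4 × 2.205 = 20.7270
points = 20.7270 × 31 × 0.7 / 7.2

62.4689 points


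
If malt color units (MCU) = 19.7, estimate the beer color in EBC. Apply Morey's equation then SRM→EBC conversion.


SRM = 1.4922·MCU^0.6859;  EBC = SRM·1.97
SRM = 1.4922·19.7^0.6859 = 11.5266
EBC = 11.5266·1.97

22.7074 EBC


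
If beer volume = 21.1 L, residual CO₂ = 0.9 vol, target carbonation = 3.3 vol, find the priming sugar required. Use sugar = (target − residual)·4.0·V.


sugar = (3.3 − 0.9)·4.0·21.1

202.5600 g


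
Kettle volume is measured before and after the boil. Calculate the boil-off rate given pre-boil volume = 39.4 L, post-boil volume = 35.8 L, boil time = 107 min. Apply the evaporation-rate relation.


rate = (V_pre − V_post) / (t_min/60)
rate = (39.4 − 35.8) / (107/60)

2.0187 L/hr


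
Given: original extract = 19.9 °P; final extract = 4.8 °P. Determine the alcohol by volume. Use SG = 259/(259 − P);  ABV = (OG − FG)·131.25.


OG = 259/(259 − 19.9) = 1.0832
FG = 259/(259 − 4.8) = 1.0189
ABV = (1.0832 − 1.0189)·131.25

8.4454 % ABV


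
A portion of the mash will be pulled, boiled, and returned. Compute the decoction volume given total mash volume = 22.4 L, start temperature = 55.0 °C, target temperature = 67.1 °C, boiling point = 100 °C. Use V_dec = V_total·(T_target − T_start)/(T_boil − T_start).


V_dec = 22.4·(67.1 − 55.0)/(100 − 55.0)

6.0231 L


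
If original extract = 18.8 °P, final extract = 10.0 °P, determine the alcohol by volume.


SG = 259/(259 − P);  ABV = (OG − FG)·131.25
OG = 259/(259 − 18.8) = 1.0783
FG = 259/(259 − 10.0) = 1.0402
ABV = (1.0783 − 1.0402)·131.25

5.0016 % ABV


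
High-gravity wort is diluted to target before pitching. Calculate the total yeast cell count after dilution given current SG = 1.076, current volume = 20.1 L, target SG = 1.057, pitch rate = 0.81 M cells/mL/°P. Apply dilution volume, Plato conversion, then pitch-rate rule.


V_w = V·((SG_c−1)/(SG_t−1)−1);  °P = 259 − 259/SG_t;  cells = rate·(V+V_w)·°P
V_w = 20.1·((1.076−1)/(1.057−1)−1) = 6.7000
V_final = 20.1 + 6.7000 = 26.8000
°P = 259 − 259/1.057 = 13.9669
cells = 0.81·26.8000·13.9669

303.1932 billion cells


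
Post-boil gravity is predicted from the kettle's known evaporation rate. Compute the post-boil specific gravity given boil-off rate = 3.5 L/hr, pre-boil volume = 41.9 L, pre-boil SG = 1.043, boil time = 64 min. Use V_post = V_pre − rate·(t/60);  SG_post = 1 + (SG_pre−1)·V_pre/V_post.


V_post = 41.9 − 3.5·(64/60) = 38.1667
SG_post = 1 + (1.043 − 1)·41.9/38.1667

1.0472


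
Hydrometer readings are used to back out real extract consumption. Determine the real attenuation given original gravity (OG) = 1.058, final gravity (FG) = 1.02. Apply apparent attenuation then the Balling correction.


AA = (OG−FG)/(OG−1)·100;  RA = AA·0.8192
AA = (1.058 − 1.02)/(1.058 − 1)·100 = 65.5172
RA = 65.5172·0.8192

53.6717 %


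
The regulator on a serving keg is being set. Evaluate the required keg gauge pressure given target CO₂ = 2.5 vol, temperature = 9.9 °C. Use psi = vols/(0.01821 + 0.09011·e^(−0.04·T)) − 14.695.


psi = 2.5/(0.01821 + 0.09011·e^(−0.04·9.9)) − 14.695

17.0089 psi


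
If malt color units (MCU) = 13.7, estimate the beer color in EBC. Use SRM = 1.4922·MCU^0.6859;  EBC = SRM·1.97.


SRM = 1.4922·13.7^0.6859 = 8.9847
EBC = 8.9847·1.97

17.6999 EBC


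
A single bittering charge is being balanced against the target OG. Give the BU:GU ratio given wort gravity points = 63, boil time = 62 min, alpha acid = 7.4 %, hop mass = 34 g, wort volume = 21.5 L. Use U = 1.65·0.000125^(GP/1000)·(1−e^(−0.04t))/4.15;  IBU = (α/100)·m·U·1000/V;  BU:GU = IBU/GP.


U = 1.65·0.000125^(63/1000)·(1−e^(−0.04·62))/4.15 = 0.2068
IBU = (7.4/100)·34·0.2068·1000/21.5 = 24.2008
BU:GU = 24.2008/63

0.3841


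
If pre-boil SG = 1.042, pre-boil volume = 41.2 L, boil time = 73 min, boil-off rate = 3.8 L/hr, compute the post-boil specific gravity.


V_post = V_pre − rate·(t/60);  SG_post = 1 + (SG_pre−1)·V_pre/V_post
V_post = 41.2 − 3.8·(73/60) = 36.5767
SG_post = 1 + (1.042 − 1)·41.2/36.5767

1.0473


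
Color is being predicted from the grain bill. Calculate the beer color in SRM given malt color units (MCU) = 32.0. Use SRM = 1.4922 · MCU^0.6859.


SRM = 1.4922 · 32.0^0.6859

16.0772 SRM


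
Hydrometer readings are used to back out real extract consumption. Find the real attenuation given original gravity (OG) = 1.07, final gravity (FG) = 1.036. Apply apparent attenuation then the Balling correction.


AA = (OG−FG)/(OG−1)·100;  RA = AA·0.8192
AA = (1.07 − 1.036)/(1.07 − 1)·100 = 48.5714
RA = 48.5714·0.8192

39.7897 %


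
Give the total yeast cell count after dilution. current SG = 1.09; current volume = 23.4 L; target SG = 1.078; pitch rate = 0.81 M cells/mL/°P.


V_w = V·((SG_c−1)/(SG_t−1)−1);  °P = 259 − 259/SG_t;  cells = rate·(V+V_w)·°P
V_w = 23.4·((1.09−1)/(1.078−1)−1) = 3.6000
V_final = 23.4 + 3.6000 = 27.0000
°P = 259 − 259/1.078 = 18.7403
cells = 0.81·27.0000·18.7403

409.8495 billion cells


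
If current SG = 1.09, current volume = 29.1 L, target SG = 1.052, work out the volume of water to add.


V_water = V·((SG_curr − 1)/(SG_target − 1) − 1)
V_water = 29.1·((1.09 − 1)/(1.052 − 1) − 1)

21.2654 L


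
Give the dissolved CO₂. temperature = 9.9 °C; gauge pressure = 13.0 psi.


vols = (P + 14.695)·(0.01821 + 0.09011·e^(−0.04·T))
vols = (13.0 + 14.695)·(0.01821 + 0.09011·e^(−0.04·9.9))

2.1839 volumes


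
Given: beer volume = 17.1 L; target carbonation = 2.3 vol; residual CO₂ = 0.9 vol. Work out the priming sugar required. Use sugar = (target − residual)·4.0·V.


sugar = (2.3 − 0.9)·4.0·17.1

95.7600 g


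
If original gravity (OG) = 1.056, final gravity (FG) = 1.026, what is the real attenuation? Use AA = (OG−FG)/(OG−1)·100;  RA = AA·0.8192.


AA = (1.056 − 1.026)/(1.056 − 1)·100 = 53.5714
RA = 53.5714·0.8192

43.8857 %


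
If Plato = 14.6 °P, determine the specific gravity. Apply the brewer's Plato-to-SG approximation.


SG = 259/(259 − P)
SG = 259/(259 − 14.6)

1.0597


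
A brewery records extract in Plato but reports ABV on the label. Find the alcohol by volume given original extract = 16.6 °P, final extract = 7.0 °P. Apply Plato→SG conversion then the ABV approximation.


SG = 259/(259 − P);  ABV = (OG − FG)·131.25
OG = 259/(259 − 16.6) = 1.0685
FG = 259/(259 − 7.0) = 1.0278
ABV = (1.0685 − 1.0278)·131.25

5.3424 % ABV


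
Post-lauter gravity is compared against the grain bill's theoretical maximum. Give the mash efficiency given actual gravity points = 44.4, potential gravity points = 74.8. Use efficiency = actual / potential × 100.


efficiency = 44.4 / 74.8 × 100

59.3583 %


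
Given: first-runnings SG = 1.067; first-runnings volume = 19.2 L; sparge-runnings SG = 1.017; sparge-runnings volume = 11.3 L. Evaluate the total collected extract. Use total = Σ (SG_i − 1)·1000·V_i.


first = (1.067 − 1)·1000·19.2 = 1286.4000
sparge = (1.017 − 1)·1000·11.3 = 192.1000
total = 1286.4000 + 192.1000

1478.5000 gravity·L


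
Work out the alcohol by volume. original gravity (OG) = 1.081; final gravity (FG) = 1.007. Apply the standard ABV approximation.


ABV = (OG − FG) · 131.25
ABV = (1.081 − 1.007) · 131.25

9.7125 % ABV


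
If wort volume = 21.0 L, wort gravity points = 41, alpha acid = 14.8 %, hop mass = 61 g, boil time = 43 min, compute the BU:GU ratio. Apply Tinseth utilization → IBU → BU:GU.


U = 1.65·0.000125^(GP/1000)·(1−e^(−0.04t))/4.15;  IBU = (α/100)·m·U·1000/V;  BU:GU = IBU/GP
U = 1.65·0.000125^(41/1000)·(1−e^(−0.04·43))/4.15 = 0.2258
IBU = (14.8/100)·61·0.2258·1000/21.0 = 97.0710
BU:GU = 97.0710/41

2.3676


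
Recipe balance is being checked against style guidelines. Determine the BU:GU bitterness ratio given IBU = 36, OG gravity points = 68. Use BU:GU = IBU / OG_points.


BU:GU = 36 / 68

0.5294


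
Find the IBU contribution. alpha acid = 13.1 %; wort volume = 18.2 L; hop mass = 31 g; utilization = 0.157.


IBU = (α/100)·mass·U·1000 / V
IBU = (13.1/100)·31·0.157·1000 / 18.2

35.0317 IBU


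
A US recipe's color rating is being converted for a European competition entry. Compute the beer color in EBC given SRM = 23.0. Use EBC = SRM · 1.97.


EBC = 23.0 · 1.97

45.3100 EBC


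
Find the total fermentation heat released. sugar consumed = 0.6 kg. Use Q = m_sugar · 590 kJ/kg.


Q = 0.6 · 590

354.0000 kJ


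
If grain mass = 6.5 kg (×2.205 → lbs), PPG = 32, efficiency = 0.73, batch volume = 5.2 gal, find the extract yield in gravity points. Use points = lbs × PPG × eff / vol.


lbs = 6.5 × 2.205 = 14.3325
points = 14.3325 × 32 × 0.73 / 5.2

64.3860 points


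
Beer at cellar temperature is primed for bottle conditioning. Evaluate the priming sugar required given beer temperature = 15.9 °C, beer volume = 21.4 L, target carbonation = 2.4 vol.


residual = 14.695·(0.01821 + 0.09011·e^(−0.04·T));  sugar = (target − residual)·4.0·V
residual = 14.695·(0.01821 + 0.09011·e^(−0.04·15.9)) = 0.9686
sugar = (2.4 − 0.9686)·4.0·21.4

122.5264 g


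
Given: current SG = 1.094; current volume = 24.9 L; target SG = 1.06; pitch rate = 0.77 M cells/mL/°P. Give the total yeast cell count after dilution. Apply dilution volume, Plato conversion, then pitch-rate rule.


V_w = V·((SG_c−1)/(SG_t−1)−1);  °P = 259 − 259/SG_t;  cells = rate·(V+V_w)·°P
V_w = 24.9·((1.094−1)/(1.06−1)−1) = 14.1100
V_final = 24.9 + 14.1100 = 39.0100
°P = 259 − 259/1.06 = 14.6604
cells = 0.77·39.0100·14.6604

440.3640 billion cells


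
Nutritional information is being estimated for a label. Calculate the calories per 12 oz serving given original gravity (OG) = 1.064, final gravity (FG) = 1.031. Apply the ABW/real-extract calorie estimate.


ABW = (OG−FG)·131.25·0.79/FG;  °P = 259 − 259/SG (for OG→OE and FG→AE);  RE = 0.1808·OE + 0.8192·AE;  Cal = (6.9·ABW + 4·(RE−0.1))·FG·3.55
ABW = (1.064 − 1.031)·131.25·0.79/1.031 = 3.3188
OE = 259 − 259/1.064 = 15.5789 °P
AE = 259 − 259/1.031 = 7.7876 °P
RE = 0.1808·15.5789 + 0.8192·7.7876 = 9.1963 °P
Cal = (6.9·3.3188 + 4·(9.1963−0.1))·1.031·3.55

216.9853 kcal


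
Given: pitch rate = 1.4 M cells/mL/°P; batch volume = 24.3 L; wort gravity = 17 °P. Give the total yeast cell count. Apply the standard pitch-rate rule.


cells (billions) = rate · V_L · °P
cells = 1.4 · 24.3 · 17

578.3400 billion cells


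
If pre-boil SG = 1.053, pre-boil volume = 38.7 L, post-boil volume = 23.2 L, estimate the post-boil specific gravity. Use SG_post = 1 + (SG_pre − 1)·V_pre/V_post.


pts_pre = (1.053 − 1)·1000 = 53.0000
pts_post = 53.0000·38.7/23.2 = 88.4095
SG_post = 1 + 88.4095/1000

1.0884


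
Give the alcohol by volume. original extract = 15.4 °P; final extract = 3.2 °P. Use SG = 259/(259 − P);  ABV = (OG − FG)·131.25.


OG = 259/(259 − 15.4) = 1.0632
FG = 259/(259 − 3.2) = 1.0125
ABV = (1.0632 − 1.0125)·131.25

6.6555 % ABV
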